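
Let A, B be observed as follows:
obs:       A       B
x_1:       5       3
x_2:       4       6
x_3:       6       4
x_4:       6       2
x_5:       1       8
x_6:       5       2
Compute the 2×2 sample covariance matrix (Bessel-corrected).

Step 1 — column means:
  mean(A) = (5 + 4 + 6 + 6 + 1 + 5) / 6 = 27/6 = 4.5
  mean(B) = (3 + 6 + 4 + 2 + 8 + 2) / 6 = 25/6 = 4.1667

Step 2 — sample covariance S[i,j] = (1/(n-1)) · Σ_k (x_{k,i} - mean_i) · (x_{k,j} - mean_j), with n-1 = 5.
  S[A,A] = ((0.5)·(0.5) + (-0.5)·(-0.5) + (1.5)·(1.5) + (1.5)·(1.5) + (-3.5)·(-3.5) + (0.5)·(0.5)) / 5 = 17.5/5 = 3.5
  S[A,B] = ((0.5)·(-1.1667) + (-0.5)·(1.8333) + (1.5)·(-0.1667) + (1.5)·(-2.1667) + (-3.5)·(3.8333) + (0.5)·(-2.1667)) / 5 = -19.5/5 = -3.9
  S[B,B] = ((-1.1667)·(-1.1667) + (1.8333)·(1.8333) + (-0.1667)·(-0.1667) + (-2.1667)·(-2.1667) + (3.8333)·(3.8333) + (-2.1667)·(-2.1667)) / 5 = 28.8333/5 = 5.7667

S is symmetric (S[j,i] = S[i,j]). Assembling:

S = [[3.5, -3.9],
 [-3.9, 5.7667]]


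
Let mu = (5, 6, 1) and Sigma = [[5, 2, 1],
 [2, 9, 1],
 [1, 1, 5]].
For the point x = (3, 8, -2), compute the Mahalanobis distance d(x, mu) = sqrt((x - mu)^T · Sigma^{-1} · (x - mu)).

Step 1 — centre the observation: (x - mu) = (-2, 2, -3).

Step 2 — invert Sigma (cofactor / det for 3×3, or solve directly):
  Sigma^{-1} = [[0.2256, -0.0462, -0.0359],
 [-0.0462, 0.1231, -0.0154],
 [-0.0359, -0.0154, 0.2103]].

Step 3 — form the quadratic (x - mu)^T · Sigma^{-1} · (x - mu):
  Sigma^{-1} · (x - mu) = (-0.4359, 0.3846, -0.5897).
  (x - mu)^T · [Sigma^{-1} · (x - mu)] = (-2)·(-0.4359) + (2)·(0.3846) + (-3)·(-0.5897) = 3.4103.

Step 4 — take square root: d = √(3.4103) ≈ 1.8467.

d(x, mu) = √(3.4103) ≈ 1.8467


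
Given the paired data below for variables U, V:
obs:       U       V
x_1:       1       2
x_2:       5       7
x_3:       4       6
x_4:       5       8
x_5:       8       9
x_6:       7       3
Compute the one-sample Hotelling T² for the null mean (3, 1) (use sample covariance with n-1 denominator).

Step 1 — sample mean vector:
  mean(U) = (1 + 5 + 4 + 5 + 8 + 7) / 6 = 30/6 = 5
  mean(V) = (2 + 7 + 6 + 8 + 9 + 3) / 6 = 35/6 = 5.8333
  x̄ = (5, 5.8333),  deviation x̄ - mu_0 = (5, 5.8333) - (3, 1) = (2, 4.8333).

Step 2 — sample covariance matrix, S[i,j] = (1/(n-1)) · Σ_k (x_{k,i} - mean_i) · (x_{k,j} - mean_j), divisor n-1 = 5:
  S[U,U] = ((-4)·(-4) + (0)·(0) + (-1)·(-1) + (0)·(0) + (3)·(3) + (2)·(2)) / 5 = 30/5 = 6
  S[U,V] = ((-4)·(-3.8333) + (0)·(1.1667) + (-1)·(0.1667) + (0)·(2.1667) + (3)·(3.1667) + (2)·(-2.8333)) / 5 = 19/5 = 3.8
  S[V,V] = ((-3.8333)·(-3.8333) + (1.1667)·(1.1667) + (0.1667)·(0.1667) + (2.1667)·(2.1667) + (3.1667)·(3.1667) + (-2.8333)·(-2.8333)) / 5 = 38.8333/5 = 7.7667
  S = [[6, 3.8],
 [3.8, 7.7667]].

Step 3 — invert S. det(S) = 6·7.7667 - (3.8)² = 32.16.
  S^{-1} = (1/det) · [[d, -b], [-b, a]] = [[0.2415, -0.1182],
 [-0.1182, 0.1866]].

Step 4 — quadratic form (x̄ - mu_0)^T · S^{-1} · (x̄ - mu_0):
  S^{-1} · (x̄ - mu_0) = (-0.0881, 0.6654),
  (x̄ - mu_0)^T · [...] = (2)·(-0.0881) + (4.8333)·(0.6654) = 3.04.

Step 5 — scale by n: T² = 6 · 3.04 = 18.24.

T² ≈ 18.24


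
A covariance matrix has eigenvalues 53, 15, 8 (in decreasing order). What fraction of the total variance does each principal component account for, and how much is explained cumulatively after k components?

Step 1 — total variance = trace(Sigma) = Σ λ_i = 53 + 15 + 8 = 76.

Step 2 — fraction explained by component i = λ_i / Σ λ:
  PC1: 53/76 = 0.6974
  PC2: 15/76 = 0.1974
  PC3: 8/76 = 0.1053

Step 3 — cumulative fraction after k components = (λ_1 + ... + λ_k) / Σ λ:
  k = 1: 53/76 = 0.6974
  k = 2: (53 + 15)/76 = 68/76 = 0.8947
  k = 3: (53 + 15 + 8)/76 = 76/76 = 1

Summary (fraction, with percent):

explained: PC1 0.6974 (69.74%), PC2 0.1974 (19.74%), PC3 0.1053 (10.53%);  cumulative: 0.6974, 0.8947, 1


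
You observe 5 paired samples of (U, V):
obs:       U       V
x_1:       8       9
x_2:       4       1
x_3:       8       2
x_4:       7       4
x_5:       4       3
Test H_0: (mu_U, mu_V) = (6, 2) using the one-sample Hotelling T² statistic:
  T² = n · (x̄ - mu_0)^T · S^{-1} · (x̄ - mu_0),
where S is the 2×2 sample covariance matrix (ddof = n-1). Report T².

Step 1 — sample mean vector:
  mean(U) = (8 + 4 + 8 + 7 + 4) / 5 = 31/5 = 6.2
  mean(V) = (9 + 1 + 2 + 4 + 3) / 5 = 19/5 = 3.8
  x̄ = (6.2, 3.8),  deviation x̄ - mu_0 = (6.2, 3.8) - (6, 2) = (0.2, 1.8).

Step 2 — sample covariance matrix, S[i,j] = (1/(n-1)) · Σ_k (x_{k,i} - mean_i) · (x_{k,j} - mean_j), divisor n-1 = 4:
  S[U,U] = ((1.8)·(1.8) + (-2.2)·(-2.2) + (1.8)·(1.8) + (0.8)·(0.8) + (-2.2)·(-2.2)) / 4 = 16.8/4 = 4.2
  S[U,V] = ((1.8)·(5.2) + (-2.2)·(-2.8) + (1.8)·(-1.8) + (0.8)·(0.2) + (-2.2)·(-0.8)) / 4 = 14.2/4 = 3.55
  S[V,V] = ((5.2)·(5.2) + (-2.8)·(-2.8) + (-1.8)·(-1.8) + (0.2)·(0.2) + (-0.8)·(-0.8)) / 4 = 38.8/4 = 9.7
  S = [[4.2, 3.55],
 [3.55, 9.7]].

Step 3 — invert S. det(S) = 4.2·9.7 - (3.55)² = 28.1375.
  S^{-1} = (1/det) · [[d, -b], [-b, a]] = [[0.3447, -0.1262],
 [-0.1262, 0.1493]].

Step 4 — quadratic form (x̄ - mu_0)^T · S^{-1} · (x̄ - mu_0):
  S^{-1} · (x̄ - mu_0) = (-0.1582, 0.2434),
  (x̄ - mu_0)^T · [...] = (0.2)·(-0.1582) + (1.8)·(0.2434) = 0.4066.

Step 5 — scale by n: T² = 5 · 0.4066 = 2.0329.

T² ≈ 2.0329


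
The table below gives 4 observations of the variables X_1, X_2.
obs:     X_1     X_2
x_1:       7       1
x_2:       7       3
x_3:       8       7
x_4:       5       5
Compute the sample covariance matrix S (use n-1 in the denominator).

Step 1 — column means:
  mean(X_1) = (7 + 7 + 8 + 5) / 4 = 27/4 = 6.75
  mean(X_2) = (1 + 3 + 7 + 5) / 4 = 16/4 = 4

Step 2 — sample covariance S[i,j] = (1/(n-1)) · Σ_k (x_{k,i} - mean_i) · (x_{k,j} - mean_j), with n-1 = 3.
  S[X_1,X_1] = ((0.25)·(0.25) + (0.25)·(0.25) + (1.25)·(1.25) + (-1.75)·(-1.75)) / 3 = 4.75/3 = 1.5833
  S[X_1,X_2] = ((0.25)·(-3) + (0.25)·(-1) + (1.25)·(3) + (-1.75)·(1)) / 3 = 1/3 = 0.3333
  S[X_2,X_2] = ((-3)·(-3) + (-1)·(-1) + (3)·(3) + (1)·(1)) / 3 = 20/3 = 6.6667

S is symmetric (S[j,i] = S[i,j]). Assembling:

S = [[1.5833, 0.3333],
 [0.3333, 6.6667]]


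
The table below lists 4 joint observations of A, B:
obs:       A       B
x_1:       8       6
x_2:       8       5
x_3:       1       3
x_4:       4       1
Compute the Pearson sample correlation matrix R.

Step 1 — column means:
  mean(A) = (8 + 8 + 1 + 4) / 4 = 21/4 = 5.25
  mean(B) = (6 + 5 + 3 + 1) / 4 = 15/4 = 3.75

Step 2 — sample variances and covariances s[i,j] = (1/(n-1)) · Σ_k (x_{k,i} - mean_i) · (x_{k,j} - mean_j), with n-1 = 3:
  s[A,A] = ((2.75)·(2.75) + (2.75)·(2.75) + (-4.25)·(-4.25) + (-1.25)·(-1.25)) / 3 = 34.75/3 = 11.5833
  s[A,B] = ((2.75)·(2.25) + (2.75)·(1.25) + (-4.25)·(-0.75) + (-1.25)·(-2.75)) / 3 = 16.25/3 = 5.4167
  s[B,B] = ((2.25)·(2.25) + (1.25)·(1.25) + (-0.75)·(-0.75) + (-2.75)·(-2.75)) / 3 = 14.75/3 = 4.9167
  Sample standard deviations s_i = √(s[i,i]):
  s(A) = √(11.5833) = 3.4034
  s(B) = √(4.9167) = 2.2174

Step 3 — r_{ij} = s_{ij} / (s_i · s_j):
  r[A,A] = 1 (diagonal).
  r[A,B] = 5.4167 / (3.4034 · 2.2174) = 5.4167 / 7.5466 = 0.7178
  r[B,B] = 1 (diagonal).

R is symmetric with unit diagonal. Assembling:

R = [[1, 0.7178],
 [0.7178, 1]]


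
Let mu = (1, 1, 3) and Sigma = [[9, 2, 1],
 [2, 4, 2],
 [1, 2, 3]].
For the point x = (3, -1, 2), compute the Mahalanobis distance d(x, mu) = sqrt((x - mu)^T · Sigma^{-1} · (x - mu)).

Step 1 — centre the observation: (x - mu) = (2, -2, -1).

Step 2 — invert Sigma (cofactor / det for 3×3, or solve directly):
  Sigma^{-1} = [[0.125, -0.0625, 0],
 [-0.0625, 0.4062, -0.25],
 [0, -0.25, 0.5]].

Step 3 — form the quadratic (x - mu)^T · Sigma^{-1} · (x - mu):
  Sigma^{-1} · (x - mu) = (0.375, -0.6875, 0).
  (x - mu)^T · [Sigma^{-1} · (x - mu)] = (2)·(0.375) + (-2)·(-0.6875) + (-1)·(0) = 2.125.

Step 4 — take square root: d = √(2.125) ≈ 1.4577.

d(x, mu) = √(2.125) ≈ 1.4577


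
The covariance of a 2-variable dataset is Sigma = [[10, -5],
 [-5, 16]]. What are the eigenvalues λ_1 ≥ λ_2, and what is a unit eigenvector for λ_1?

Step 1 — characteristic polynomial of 2×2 Sigma:
  det(Sigma - λI) = λ² - trace · λ + det = 0.
  trace = 10 + 16 = 26, det = 10·16 - (-5)² = 135.
Step 2 — discriminant:
  Δ = trace² - 4·det = 676 - 540 = 136.
Step 3 — eigenvalues:
  λ = (trace ± √Δ)/2 = (26 ± 11.6619)/2,
  λ_1 = 18.831,  λ_2 = 7.169.

Step 4 — unit eigenvector for λ_1: solve (Sigma - λ_1 I)v = 0. First row:
  (10 - 18.831)·v_x + (-5)·v_y = 0, i.e. (-8.831)·v_x + (-5)·v_y = 0,
  so v ∝ (b, λ_1 - a) = (-5, 8.831); multiply by -1 so the first entry is positive: u = (5, -8.831).
  ||u|| = √((5)² + (-8.831)²) = √(102.9857) ≈ 10.1482,
  v_1 = u/||u|| ≈ (0.4927, -0.8702) (||v_1|| = 1).

λ_1 = 18.831,  λ_2 = 7.169;  v_1 ≈ (0.4927, -0.8702)


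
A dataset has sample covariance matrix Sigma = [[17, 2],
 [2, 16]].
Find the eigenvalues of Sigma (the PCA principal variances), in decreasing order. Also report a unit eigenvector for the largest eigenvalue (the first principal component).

Step 1 — characteristic polynomial of 2×2 Sigma:
  det(Sigma - λI) = λ² - trace · λ + det = 0.
  trace = 17 + 16 = 33, det = 17·16 - (2)² = 268.
Step 2 — discriminant:
  Δ = trace² - 4·det = 1089 - 1072 = 17.
Step 3 — eigenvalues:
  λ = (trace ± √Δ)/2 = (33 ± 4.1231)/2,
  λ_1 = 18.5616,  λ_2 = 14.4384.

Step 4 — unit eigenvector for λ_1: solve (Sigma - λ_1 I)v = 0. First row:
  (17 - 18.5616)·v_x + (2)·v_y = 0, i.e. (-1.5616)·v_x + (2)·v_y = 0,
  so v ∝ (b, λ_1 - a) = (2, 1.5616) = u.
  ||u|| = √((2)² + (1.5616)²) = √(6.4384) ≈ 2.5374,
  v_1 = u/||u|| ≈ (0.7882, 0.6154) (||v_1|| = 1).

λ_1 = 18.5616,  λ_2 = 14.4384;  v_1 ≈ (0.7882, 0.6154)


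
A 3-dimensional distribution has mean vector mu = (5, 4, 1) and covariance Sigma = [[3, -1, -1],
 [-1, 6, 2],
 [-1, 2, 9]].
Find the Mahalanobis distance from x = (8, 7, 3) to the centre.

Step 1 — centre the observation: (x - mu) = (3, 3, 2).

Step 2 — invert Sigma (cofactor / det for 3×3, or solve directly):
  Sigma^{-1} = [[0.3597, 0.0504, 0.0288],
 [0.0504, 0.1871, -0.036],
 [0.0288, -0.036, 0.1223]].

Step 3 — form the quadratic (x - mu)^T · Sigma^{-1} · (x - mu):
  Sigma^{-1} · (x - mu) = (1.2878, 0.6403, 0.223).
  (x - mu)^T · [Sigma^{-1} · (x - mu)] = (3)·(1.2878) + (3)·(0.6403) + (2)·(0.223) = 6.2302.

Step 4 — take square root: d = √(6.2302) ≈ 2.496.

d(x, mu) = √(6.2302) ≈ 2.496


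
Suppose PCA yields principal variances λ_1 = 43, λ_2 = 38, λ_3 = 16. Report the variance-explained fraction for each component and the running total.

Step 1 — total variance = trace(Sigma) = Σ λ_i = 43 + 38 + 16 = 97.

Step 2 — fraction explained by component i = λ_i / Σ λ:
  PC1: 43/97 = 0.4433
  PC2: 38/97 = 0.3918
  PC3: 16/97 = 0.1649

Step 3 — cumulative fraction after k components = (λ_1 + ... + λ_k) / Σ λ:
  k = 1: 43/97 = 0.4433
  k = 2: (43 + 38)/97 = 81/97 = 0.8351
  k = 3: (43 + 38 + 16)/97 = 97/97 = 1

Summary (fraction, with percent):

explained: PC1 0.4433 (44.33%), PC2 0.3918 (39.18%), PC3 0.1649 (16.49%);  cumulative: 0.4433, 0.8351, 1


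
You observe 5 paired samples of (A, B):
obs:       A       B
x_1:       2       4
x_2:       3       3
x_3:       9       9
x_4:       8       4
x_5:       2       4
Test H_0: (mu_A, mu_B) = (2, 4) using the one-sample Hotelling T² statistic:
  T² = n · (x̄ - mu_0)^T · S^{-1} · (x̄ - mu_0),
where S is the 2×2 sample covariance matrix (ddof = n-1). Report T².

Step 1 — sample mean vector:
  mean(A) = (2 + 3 + 9 + 8 + 2) / 5 = 24/5 = 4.8
  mean(B) = (4 + 3 + 9 + 4 + 4) / 5 = 24/5 = 4.8
  x̄ = (4.8, 4.8),  deviation x̄ - mu_0 = (4.8, 4.8) - (2, 4) = (2.8, 0.8).

Step 2 — sample covariance matrix, S[i,j] = (1/(n-1)) · Σ_k (x_{k,i} - mean_i) · (x_{k,j} - mean_j), divisor n-1 = 4:
  S[A,A] = ((-2.8)·(-2.8) + (-1.8)·(-1.8) + (4.2)·(4.2) + (3.2)·(3.2) + (-2.8)·(-2.8)) / 4 = 46.8/4 = 11.7
  S[A,B] = ((-2.8)·(-0.8) + (-1.8)·(-1.8) + (4.2)·(4.2) + (3.2)·(-0.8) + (-2.8)·(-0.8)) / 4 = 22.8/4 = 5.7
  S[B,B] = ((-0.8)·(-0.8) + (-1.8)·(-1.8) + (4.2)·(4.2) + (-0.8)·(-0.8) + (-0.8)·(-0.8)) / 4 = 22.8/4 = 5.7
  S = [[11.7, 5.7],
 [5.7, 5.7]].

Step 3 — invert S. det(S) = 11.7·5.7 - (5.7)² = 34.2.
  S^{-1} = (1/det) · [[d, -b], [-b, a]] = [[0.1667, -0.1667],
 [-0.1667, 0.3421]].

Step 4 — quadratic form (x̄ - mu_0)^T · S^{-1} · (x̄ - mu_0):
  S^{-1} · (x̄ - mu_0) = (0.3333, -0.193),
  (x̄ - mu_0)^T · [...] = (2.8)·(0.3333) + (0.8)·(-0.193) = 0.7789.

Step 5 — scale by n: T² = 5 · 0.7789 = 3.8947.

T² ≈ 3.8947


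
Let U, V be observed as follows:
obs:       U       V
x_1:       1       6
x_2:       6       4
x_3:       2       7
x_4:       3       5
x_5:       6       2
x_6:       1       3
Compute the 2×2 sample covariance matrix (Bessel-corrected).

Step 1 — column means:
  mean(U) = (1 + 6 + 2 + 3 + 6 + 1) / 6 = 19/6 = 3.1667
  mean(V) = (6 + 4 + 7 + 5 + 2 + 3) / 6 = 27/6 = 4.5

Step 2 — sample covariance S[i,j] = (1/(n-1)) · Σ_k (x_{k,i} - mean_i) · (x_{k,j} - mean_j), with n-1 = 5.
  S[U,U] = ((-2.1667)·(-2.1667) + (2.8333)·(2.8333) + (-1.1667)·(-1.1667) + (-0.1667)·(-0.1667) + (2.8333)·(2.8333) + (-2.1667)·(-2.1667)) / 5 = 26.8333/5 = 5.3667
  S[U,V] = ((-2.1667)·(1.5) + (2.8333)·(-0.5) + (-1.1667)·(2.5) + (-0.1667)·(0.5) + (2.8333)·(-2.5) + (-2.1667)·(-1.5)) / 5 = -11.5/5 = -2.3
  S[V,V] = ((1.5)·(1.5) + (-0.5)·(-0.5) + (2.5)·(2.5) + (0.5)·(0.5) + (-2.5)·(-2.5) + (-1.5)·(-1.5)) / 5 = 17.5/5 = 3.5

S is symmetric (S[j,i] = S[i,j]). Assembling:

S = [[5.3667, -2.3],
 [-2.3, 3.5]]


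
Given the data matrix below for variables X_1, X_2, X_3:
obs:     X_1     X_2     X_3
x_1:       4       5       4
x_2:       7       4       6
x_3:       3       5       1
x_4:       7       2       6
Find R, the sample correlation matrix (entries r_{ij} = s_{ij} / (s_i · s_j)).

Step 1 — column means:
  mean(X_1) = (4 + 7 + 3 + 7) / 4 = 21/4 = 5.25
  mean(X_2) = (5 + 4 + 5 + 2) / 4 = 16/4 = 4
  mean(X_3) = (4 + 6 + 1 + 6) / 4 = 17/4 = 4.25

Step 2 — sample variances and covariances s[i,j] = (1/(n-1)) · Σ_k (x_{k,i} - mean_i) · (x_{k,j} - mean_j), with n-1 = 3:
  s[X_1,X_1] = ((-1.25)·(-1.25) + (1.75)·(1.75) + (-2.25)·(-2.25) + (1.75)·(1.75)) / 3 = 12.75/3 = 4.25
  s[X_1,X_2] = ((-1.25)·(1) + (1.75)·(0) + (-2.25)·(1) + (1.75)·(-2)) / 3 = -7/3 = -2.3333
  s[X_1,X_3] = ((-1.25)·(-0.25) + (1.75)·(1.75) + (-2.25)·(-3.25) + (1.75)·(1.75)) / 3 = 13.75/3 = 4.5833
  s[X_2,X_2] = ((1)·(1) + (0)·(0) + (1)·(1) + (-2)·(-2)) / 3 = 6/3 = 2
  s[X_2,X_3] = ((1)·(-0.25) + (0)·(1.75) + (1)·(-3.25) + (-2)·(1.75)) / 3 = -7/3 = -2.3333
  s[X_3,X_3] = ((-0.25)·(-0.25) + (1.75)·(1.75) + (-3.25)·(-3.25) + (1.75)·(1.75)) / 3 = 16.75/3 = 5.5833
  Sample standard deviations s_i = √(s[i,i]):
  s(X_1) = √(4.25) = 2.0616
  s(X_2) = √(2) = 1.4142
  s(X_3) = √(5.5833) = 2.3629

Step 3 — r_{ij} = s_{ij} / (s_i · s_j):
  r[X_1,X_1] = 1 (diagonal).
  r[X_1,X_2] = -2.3333 / (2.0616 · 1.4142) = -2.3333 / 2.9155 = -0.8003
  r[X_1,X_3] = 4.5833 / (2.0616 · 2.3629) = 4.5833 / 4.8713 = 0.9409
  r[X_2,X_2] = 1 (diagonal).
  r[X_2,X_3] = -2.3333 / (1.4142 · 2.3629) = -2.3333 / 3.3417 = -0.6983
  r[X_3,X_3] = 1 (diagonal).

R is symmetric with unit diagonal. Assembling:

R = [[1, -0.8003, 0.9409],
 [-0.8003, 1, -0.6983],
 [0.9409, -0.6983, 1]]


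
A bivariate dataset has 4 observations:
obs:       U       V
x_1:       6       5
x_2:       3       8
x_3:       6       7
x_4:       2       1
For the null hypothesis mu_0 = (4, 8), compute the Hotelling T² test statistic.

Step 1 — sample mean vector:
  mean(U) = (6 + 3 + 6 + 2) / 4 = 17/4 = 4.25
  mean(V) = (5 + 8 + 7 + 1) / 4 = 21/4 = 5.25
  x̄ = (4.25, 5.25),  deviation x̄ - mu_0 = (4.25, 5.25) - (4, 8) = (0.25, -2.75).

Step 2 — sample covariance matrix, S[i,j] = (1/(n-1)) · Σ_k (x_{k,i} - mean_i) · (x_{k,j} - mean_j), divisor n-1 = 3:
  S[U,U] = ((1.75)·(1.75) + (-1.25)·(-1.25) + (1.75)·(1.75) + (-2.25)·(-2.25)) / 3 = 12.75/3 = 4.25
  S[U,V] = ((1.75)·(-0.25) + (-1.25)·(2.75) + (1.75)·(1.75) + (-2.25)·(-4.25)) / 3 = 8.75/3 = 2.9167
  S[V,V] = ((-0.25)·(-0.25) + (2.75)·(2.75) + (1.75)·(1.75) + (-4.25)·(-4.25)) / 3 = 28.75/3 = 9.5833
  S = [[4.25, 2.9167],
 [2.9167, 9.5833]].

Step 3 — invert S. det(S) = 4.25·9.5833 - (2.9167)² = 32.2222.
  S^{-1} = (1/det) · [[d, -b], [-b, a]] = [[0.2974, -0.0905],
 [-0.0905, 0.1319]].

Step 4 — quadratic form (x̄ - mu_0)^T · S^{-1} · (x̄ - mu_0):
  S^{-1} · (x̄ - mu_0) = (0.3233, -0.3853),
  (x̄ - mu_0)^T · [...] = (0.25)·(0.3233) + (-2.75)·(-0.3853) = 1.1405.

Step 5 — scale by n: T² = 4 · 1.1405 = 4.5621.

T² ≈ 4.5621


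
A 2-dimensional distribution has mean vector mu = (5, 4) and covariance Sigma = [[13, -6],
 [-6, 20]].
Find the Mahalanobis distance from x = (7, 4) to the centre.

Step 1 — centre the observation: (x - mu) = (2, 0).

Step 2 — invert Sigma. det(Sigma) = 13·20 - (-6)² = 224.
  Sigma^{-1} = (1/det) · [[d, -b], [-b, a]] = [[0.0893, 0.0268],
 [0.0268, 0.058]].

Step 3 — form the quadratic (x - mu)^T · Sigma^{-1} · (x - mu):
  Sigma^{-1} · (x - mu) = (0.1786, 0.0536).
  (x - mu)^T · [Sigma^{-1} · (x - mu)] = (2)·(0.1786) + (0)·(0.0536) = 0.3571.

Step 4 — take square root: d = √(0.3571) ≈ 0.5976.

d(x, mu) = √(0.3571) ≈ 0.5976


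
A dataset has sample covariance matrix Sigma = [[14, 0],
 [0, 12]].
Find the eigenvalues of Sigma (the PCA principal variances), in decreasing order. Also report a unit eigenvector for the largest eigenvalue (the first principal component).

Step 1 — characteristic polynomial of 2×2 Sigma:
  det(Sigma - λI) = λ² - trace · λ + det = 0.
  trace = 14 + 12 = 26, det = 14·12 - (0)² = 168.
Step 2 — discriminant:
  Δ = trace² - 4·det = 676 - 672 = 4.
Step 3 — eigenvalues:
  λ = (trace ± √Δ)/2 = (26 ± 2)/2,
  λ_1 = 14,  λ_2 = 12.

Step 4 — unit eigenvector for λ_1: Sigma is diagonal, so its eigenvectors are the coordinate axes. λ_1 = 14 is the diagonal entry on the first coordinate axis, hence
  v_1 = (1, 0) (||v_1|| = 1).

λ_1 = 14,  λ_2 = 12;  v_1 ≈ (1, 0)


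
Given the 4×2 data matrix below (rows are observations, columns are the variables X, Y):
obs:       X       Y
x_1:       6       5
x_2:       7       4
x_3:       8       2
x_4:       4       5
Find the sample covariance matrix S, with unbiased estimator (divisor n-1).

Step 1 — column means:
  mean(X) = (6 + 7 + 8 + 4) / 4 = 25/4 = 6.25
  mean(Y) = (5 + 4 + 2 + 5) / 4 = 16/4 = 4

Step 2 — sample covariance S[i,j] = (1/(n-1)) · Σ_k (x_{k,i} - mean_i) · (x_{k,j} - mean_j), with n-1 = 3.
  S[X,X] = ((-0.25)·(-0.25) + (0.75)·(0.75) + (1.75)·(1.75) + (-2.25)·(-2.25)) / 3 = 8.75/3 = 2.9167
  S[X,Y] = ((-0.25)·(1) + (0.75)·(0) + (1.75)·(-2) + (-2.25)·(1)) / 3 = -6/3 = -2
  S[Y,Y] = ((1)·(1) + (0)·(0) + (-2)·(-2) + (1)·(1)) / 3 = 6/3 = 2

S is symmetric (S[j,i] = S[i,j]). Assembling:

S = [[2.9167, -2],
 [-2, 2]]


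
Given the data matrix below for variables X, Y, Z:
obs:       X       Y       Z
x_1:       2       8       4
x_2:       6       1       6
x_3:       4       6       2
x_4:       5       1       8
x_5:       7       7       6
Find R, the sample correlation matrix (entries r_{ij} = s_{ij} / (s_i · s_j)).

Step 1 — column means:
  mean(X) = (2 + 6 + 4 + 5 + 7) / 5 = 24/5 = 4.8
  mean(Y) = (8 + 1 + 6 + 1 + 7) / 5 = 23/5 = 4.6
  mean(Z) = (4 + 6 + 2 + 8 + 6) / 5 = 26/5 = 5.2

Step 2 — sample variances and covariances s[i,j] = (1/(n-1)) · Σ_k (x_{k,i} - mean_i) · (x_{k,j} - mean_j), with n-1 = 4:
  s[X,X] = ((-2.8)·(-2.8) + (1.2)·(1.2) + (-0.8)·(-0.8) + (0.2)·(0.2) + (2.2)·(2.2)) / 4 = 14.8/4 = 3.7
  s[X,Y] = ((-2.8)·(3.4) + (1.2)·(-3.6) + (-0.8)·(1.4) + (0.2)·(-3.6) + (2.2)·(2.4)) / 4 = -10.4/4 = -2.6
  s[X,Z] = ((-2.8)·(-1.2) + (1.2)·(0.8) + (-0.8)·(-3.2) + (0.2)·(2.8) + (2.2)·(0.8)) / 4 = 9.2/4 = 2.3
  s[Y,Y] = ((3.4)·(3.4) + (-3.6)·(-3.6) + (1.4)·(1.4) + (-3.6)·(-3.6) + (2.4)·(2.4)) / 4 = 45.2/4 = 11.3
  s[Y,Z] = ((3.4)·(-1.2) + (-3.6)·(0.8) + (1.4)·(-3.2) + (-3.6)·(2.8) + (2.4)·(0.8)) / 4 = -19.6/4 = -4.9
  s[Z,Z] = ((-1.2)·(-1.2) + (0.8)·(0.8) + (-3.2)·(-3.2) + (2.8)·(2.8) + (0.8)·(0.8)) / 4 = 20.8/4 = 5.2
  Sample standard deviations s_i = √(s[i,i]):
  s(X) = √(3.7) = 1.9235
  s(Y) = √(11.3) = 3.3615
  s(Z) = √(5.2) = 2.2804

Step 3 — r_{ij} = s_{ij} / (s_i · s_j):
  r[X,X] = 1 (diagonal).
  r[X,Y] = -2.6 / (1.9235 · 3.3615) = -2.6 / 6.4661 = -0.4021
  r[X,Z] = 2.3 / (1.9235 · 2.2804) = 2.3 / 4.3863 = 0.5244
  r[Y,Y] = 1 (diagonal).
  r[Y,Z] = -4.9 / (3.3615 · 2.2804) = -4.9 / 7.6655 = -0.6392
  r[Z,Z] = 1 (diagonal).

R is symmetric with unit diagonal. Assembling:

R = [[1, -0.4021, 0.5244],
 [-0.4021, 1, -0.6392],
 [0.5244, -0.6392, 1]]


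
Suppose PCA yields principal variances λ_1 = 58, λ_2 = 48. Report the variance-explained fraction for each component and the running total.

Step 1 — total variance = trace(Sigma) = Σ λ_i = 58 + 48 = 106.

Step 2 — fraction explained by component i = λ_i / Σ λ:
  PC1: 58/106 = 0.5472
  PC2: 48/106 = 0.4528

Step 3 — cumulative fraction after k components = (λ_1 + ... + λ_k) / Σ λ:
  k = 1: 58/106 = 0.5472
  k = 2: (58 + 48)/106 = 106/106 = 1

Summary (fraction, with percent):

explained: PC1 0.5472 (54.72%), PC2 0.4528 (45.28%);  cumulative: 0.5472, 1


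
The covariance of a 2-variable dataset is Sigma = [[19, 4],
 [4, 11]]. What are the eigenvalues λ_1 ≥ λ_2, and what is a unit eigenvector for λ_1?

Step 1 — characteristic polynomial of 2×2 Sigma:
  det(Sigma - λI) = λ² - trace · λ + det = 0.
  trace = 19 + 11 = 30, det = 19·11 - (4)² = 193.
Step 2 — discriminant:
  Δ = trace² - 4·det = 900 - 772 = 128.
Step 3 — eigenvalues:
  λ = (trace ± √Δ)/2 = (30 ± 11.3137)/2,
  λ_1 = 20.6569,  λ_2 = 9.3431.

Step 4 — unit eigenvector for λ_1: solve (Sigma - λ_1 I)v = 0. First row:
  (19 - 20.6569)·v_x + (4)·v_y = 0, i.e. (-1.6569)·v_x + (4)·v_y = 0,
  so v ∝ (b, λ_1 - a) = (4, 1.6569) = u.
  ||u|| = √((4)² + (1.6569)²) = √(18.7452) ≈ 4.3296,
  v_1 = u/||u|| ≈ (0.9239, 0.3827) (||v_1|| = 1).

λ_1 = 20.6569,  λ_2 = 9.3431;  v_1 ≈ (0.9239, 0.3827)


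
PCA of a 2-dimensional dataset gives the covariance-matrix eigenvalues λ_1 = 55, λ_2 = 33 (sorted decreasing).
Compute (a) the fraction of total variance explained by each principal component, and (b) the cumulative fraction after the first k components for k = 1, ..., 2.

Step 1 — total variance = trace(Sigma) = Σ λ_i = 55 + 33 = 88.

Step 2 — fraction explained by component i = λ_i / Σ λ:
  PC1: 55/88 = 0.625
  PC2: 33/88 = 0.375

Step 3 — cumulative fraction after k components = (λ_1 + ... + λ_k) / Σ λ:
  k = 1: 55/88 = 0.625
  k = 2: (55 + 33)/88 = 88/88 = 1

Summary (fraction, with percent):

explained: PC1 0.625 (62.5%), PC2 0.375 (37.5%);  cumulative: 0.625, 1


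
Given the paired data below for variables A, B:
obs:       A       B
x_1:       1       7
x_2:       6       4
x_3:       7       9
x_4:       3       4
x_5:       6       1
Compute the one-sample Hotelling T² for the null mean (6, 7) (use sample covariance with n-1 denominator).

Step 1 — sample mean vector:
  mean(A) = (1 + 6 + 7 + 3 + 6) / 5 = 23/5 = 4.6
  mean(B) = (7 + 4 + 9 + 4 + 1) / 5 = 25/5 = 5
  x̄ = (4.6, 5),  deviation x̄ - mu_0 = (4.6, 5) - (6, 7) = (-1.4, -2).

Step 2 — sample covariance matrix, S[i,j] = (1/(n-1)) · Σ_k (x_{k,i} - mean_i) · (x_{k,j} - mean_j), divisor n-1 = 4:
  S[A,A] = ((-3.6)·(-3.6) + (1.4)·(1.4) + (2.4)·(2.4) + (-1.6)·(-1.6) + (1.4)·(1.4)) / 4 = 25.2/4 = 6.3
  S[A,B] = ((-3.6)·(2) + (1.4)·(-1) + (2.4)·(4) + (-1.6)·(-1) + (1.4)·(-4)) / 4 = -3/4 = -0.75
  S[B,B] = ((2)·(2) + (-1)·(-1) + (4)·(4) + (-1)·(-1) + (-4)·(-4)) / 4 = 38/4 = 9.5
  S = [[6.3, -0.75],
 [-0.75, 9.5]].

Step 3 — invert S. det(S) = 6.3·9.5 - (-0.75)² = 59.2875.
  S^{-1} = (1/det) · [[d, -b], [-b, a]] = [[0.1602, 0.0127],
 [0.0127, 0.1063]].

Step 4 — quadratic form (x̄ - mu_0)^T · S^{-1} · (x̄ - mu_0):
  S^{-1} · (x̄ - mu_0) = (-0.2496, -0.2302),
  (x̄ - mu_0)^T · [...] = (-1.4)·(-0.2496) + (-2)·(-0.2302) = 0.81.

Step 5 — scale by n: T² = 5 · 0.81 = 4.0498.

T² ≈ 4.0498


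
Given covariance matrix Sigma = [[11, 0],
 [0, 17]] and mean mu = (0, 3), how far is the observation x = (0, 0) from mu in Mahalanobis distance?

Step 1 — centre the observation: (x - mu) = (0, -3).

Step 2 — invert Sigma. det(Sigma) = 11·17 - (0)² = 187.
  Sigma^{-1} = (1/det) · [[d, -b], [-b, a]] = [[0.0909, 0],
 [0, 0.0588]].

Step 3 — form the quadratic (x - mu)^T · Sigma^{-1} · (x - mu):
  Sigma^{-1} · (x - mu) = (0, -0.1765).
  (x - mu)^T · [Sigma^{-1} · (x - mu)] = (0)·(0) + (-3)·(-0.1765) = 0.5294.

Step 4 — take square root: d = √(0.5294) ≈ 0.7276.

d(x, mu) = √(0.5294) ≈ 0.7276


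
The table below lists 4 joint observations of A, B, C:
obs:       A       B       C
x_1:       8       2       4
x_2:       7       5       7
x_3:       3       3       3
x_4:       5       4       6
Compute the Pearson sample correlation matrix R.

Step 1 — column means:
  mean(A) = (8 + 7 + 3 + 5) / 4 = 23/4 = 5.75
  mean(B) = (2 + 5 + 3 + 4) / 4 = 14/4 = 3.5
  mean(C) = (4 + 7 + 3 + 6) / 4 = 20/4 = 5

Step 2 — sample variances and covariances s[i,j] = (1/(n-1)) · Σ_k (x_{k,i} - mean_i) · (x_{k,j} - mean_j), with n-1 = 3:
  s[A,A] = ((2.25)·(2.25) + (1.25)·(1.25) + (-2.75)·(-2.75) + (-0.75)·(-0.75)) / 3 = 14.75/3 = 4.9167
  s[A,B] = ((2.25)·(-1.5) + (1.25)·(1.5) + (-2.75)·(-0.5) + (-0.75)·(0.5)) / 3 = -0.5/3 = -0.1667
  s[A,C] = ((2.25)·(-1) + (1.25)·(2) + (-2.75)·(-2) + (-0.75)·(1)) / 3 = 5/3 = 1.6667
  s[B,B] = ((-1.5)·(-1.5) + (1.5)·(1.5) + (-0.5)·(-0.5) + (0.5)·(0.5)) / 3 = 5/3 = 1.6667
  s[B,C] = ((-1.5)·(-1) + (1.5)·(2) + (-0.5)·(-2) + (0.5)·(1)) / 3 = 6/3 = 2
  s[C,C] = ((-1)·(-1) + (2)·(2) + (-2)·(-2) + (1)·(1)) / 3 = 10/3 = 3.3333
  Sample standard deviations s_i = √(s[i,i]):
  s(A) = √(4.9167) = 2.2174
  s(B) = √(1.6667) = 1.291
  s(C) = √(3.3333) = 1.8257

Step 3 — r_{ij} = s_{ij} / (s_i · s_j):
  r[A,A] = 1 (diagonal).
  r[A,B] = -0.1667 / (2.2174 · 1.291) = -0.1667 / 2.8626 = -0.0582
  r[A,C] = 1.6667 / (2.2174 · 1.8257) = 1.6667 / 4.0483 = 0.4117
  r[B,B] = 1 (diagonal).
  r[B,C] = 2 / (1.291 · 1.8257) = 2 / 2.357 = 0.8485
  r[C,C] = 1 (diagonal).

R is symmetric with unit diagonal. Assembling:

R = [[1, -0.0582, 0.4117],
 [-0.0582, 1, 0.8485],
 [0.4117, 0.8485, 1]]


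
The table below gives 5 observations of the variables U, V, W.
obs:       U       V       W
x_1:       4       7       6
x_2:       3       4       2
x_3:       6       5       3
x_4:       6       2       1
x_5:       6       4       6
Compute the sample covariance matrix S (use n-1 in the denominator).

Step 1 — column means:
  mean(U) = (4 + 3 + 6 + 6 + 6) / 5 = 25/5 = 5
  mean(V) = (7 + 4 + 5 + 2 + 4) / 5 = 22/5 = 4.4
  mean(W) = (6 + 2 + 3 + 1 + 6) / 5 = 18/5 = 3.6

Step 2 — sample covariance S[i,j] = (1/(n-1)) · Σ_k (x_{k,i} - mean_i) · (x_{k,j} - mean_j), with n-1 = 4.
  S[U,U] = ((-1)·(-1) + (-2)·(-2) + (1)·(1) + (1)·(1) + (1)·(1)) / 4 = 8/4 = 2
  S[U,V] = ((-1)·(2.6) + (-2)·(-0.4) + (1)·(0.6) + (1)·(-2.4) + (1)·(-0.4)) / 4 = -4/4 = -1
  S[U,W] = ((-1)·(2.4) + (-2)·(-1.6) + (1)·(-0.6) + (1)·(-2.6) + (1)·(2.4)) / 4 = 0/4 = 0
  S[V,V] = ((2.6)·(2.6) + (-0.4)·(-0.4) + (0.6)·(0.6) + (-2.4)·(-2.4) + (-0.4)·(-0.4)) / 4 = 13.2/4 = 3.3
  S[V,W] = ((2.6)·(2.4) + (-0.4)·(-1.6) + (0.6)·(-0.6) + (-2.4)·(-2.6) + (-0.4)·(2.4)) / 4 = 11.8/4 = 2.95
  S[W,W] = ((2.4)·(2.4) + (-1.6)·(-1.6) + (-0.6)·(-0.6) + (-2.6)·(-2.6) + (2.4)·(2.4)) / 4 = 21.2/4 = 5.3

S is symmetric (S[j,i] = S[i,j]). Assembling:

S = [[2, -1, 0],
 [-1, 3.3, 2.95],
 [0, 2.95, 5.3]]


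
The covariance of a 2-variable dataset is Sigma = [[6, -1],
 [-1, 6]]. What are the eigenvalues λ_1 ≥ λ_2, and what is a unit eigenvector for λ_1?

Step 1 — characteristic polynomial of 2×2 Sigma:
  det(Sigma - λI) = λ² - trace · λ + det = 0.
  trace = 6 + 6 = 12, det = 6·6 - (-1)² = 35.
Step 2 — discriminant:
  Δ = trace² - 4·det = 144 - 140 = 4.
Step 3 — eigenvalues:
  λ = (trace ± √Δ)/2 = (12 ± 2)/2,
  λ_1 = 7,  λ_2 = 5.

Step 4 — unit eigenvector for λ_1: solve (Sigma - λ_1 I)v = 0. First row:
  (6 - 7)·v_x + (-1)·v_y = 0, i.e. (-1)·v_x + (-1)·v_y = 0,
  so v ∝ (b, λ_1 - a) = (-1, 1); multiply by -1 so the first entry is positive: u = (1, -1).
  ||u|| = √((1)² + (-1)²) = √(2) ≈ 1.4142,
  v_1 = u/||u|| ≈ (0.7071, -0.7071) (||v_1|| = 1).

λ_1 = 7,  λ_2 = 5;  v_1 ≈ (0.7071, -0.7071)


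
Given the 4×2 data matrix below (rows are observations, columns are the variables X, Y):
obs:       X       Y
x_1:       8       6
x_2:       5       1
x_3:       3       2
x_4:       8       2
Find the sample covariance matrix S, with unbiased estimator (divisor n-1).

Step 1 — column means:
  mean(X) = (8 + 5 + 3 + 8) / 4 = 24/4 = 6
  mean(Y) = (6 + 1 + 2 + 2) / 4 = 11/4 = 2.75

Step 2 — sample covariance S[i,j] = (1/(n-1)) · Σ_k (x_{k,i} - mean_i) · (x_{k,j} - mean_j), with n-1 = 3.
  S[X,X] = ((2)·(2) + (-1)·(-1) + (-3)·(-3) + (2)·(2)) / 3 = 18/3 = 6
  S[X,Y] = ((2)·(3.25) + (-1)·(-1.75) + (-3)·(-0.75) + (2)·(-0.75)) / 3 = 9/3 = 3
  S[Y,Y] = ((3.25)·(3.25) + (-1.75)·(-1.75) + (-0.75)·(-0.75) + (-0.75)·(-0.75)) / 3 = 14.75/3 = 4.9167

S is symmetric (S[j,i] = S[i,j]). Assembling:

S = [[6, 3],
 [3, 4.9167]]


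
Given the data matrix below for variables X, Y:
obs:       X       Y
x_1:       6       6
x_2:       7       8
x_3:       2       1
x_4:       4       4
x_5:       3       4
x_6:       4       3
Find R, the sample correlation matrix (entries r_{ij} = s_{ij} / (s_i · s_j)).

Step 1 — column means:
  mean(X) = (6 + 7 + 2 + 4 + 3 + 4) / 6 = 26/6 = 4.3333
  mean(Y) = (6 + 8 + 1 + 4 + 4 + 3) / 6 = 26/6 = 4.3333

Step 2 — sample variances and covariances s[i,j] = (1/(n-1)) · Σ_k (x_{k,i} - mean_i) · (x_{k,j} - mean_j), with n-1 = 5:
  s[X,X] = ((1.6667)·(1.6667) + (2.6667)·(2.6667) + (-2.3333)·(-2.3333) + (-0.3333)·(-0.3333) + (-1.3333)·(-1.3333) + (-0.3333)·(-0.3333)) / 5 = 17.3333/5 = 3.4667
  s[X,Y] = ((1.6667)·(1.6667) + (2.6667)·(3.6667) + (-2.3333)·(-3.3333) + (-0.3333)·(-0.3333) + (-1.3333)·(-0.3333) + (-0.3333)·(-1.3333)) / 5 = 21.3333/5 = 4.2667
  s[Y,Y] = ((1.6667)·(1.6667) + (3.6667)·(3.6667) + (-3.3333)·(-3.3333) + (-0.3333)·(-0.3333) + (-0.3333)·(-0.3333) + (-1.3333)·(-1.3333)) / 5 = 29.3333/5 = 5.8667
  Sample standard deviations s_i = √(s[i,i]):
  s(X) = √(3.4667) = 1.8619
  s(Y) = √(5.8667) = 2.4221

Step 3 — r_{ij} = s_{ij} / (s_i · s_j):
  r[X,X] = 1 (diagonal).
  r[X,Y] = 4.2667 / (1.8619 · 2.4221) = 4.2667 / 4.5097 = 0.9461
  r[Y,Y] = 1 (diagonal).

R is symmetric with unit diagonal. Assembling:

R = [[1, 0.9461],
 [0.9461, 1]]


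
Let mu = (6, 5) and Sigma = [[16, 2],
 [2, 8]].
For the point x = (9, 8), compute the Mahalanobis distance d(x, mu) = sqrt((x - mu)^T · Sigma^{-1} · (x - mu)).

Step 1 — centre the observation: (x - mu) = (3, 3).

Step 2 — invert Sigma. det(Sigma) = 16·8 - (2)² = 124.
  Sigma^{-1} = (1/det) · [[d, -b], [-b, a]] = [[0.0645, -0.0161],
 [-0.0161, 0.129]].

Step 3 — form the quadratic (x - mu)^T · Sigma^{-1} · (x - mu):
  Sigma^{-1} · (x - mu) = (0.1452, 0.3387).
  (x - mu)^T · [Sigma^{-1} · (x - mu)] = (3)·(0.1452) + (3)·(0.3387) = 1.4516.

Step 4 — take square root: d = √(1.4516) ≈ 1.2048.

d(x, mu) = √(1.4516) ≈ 1.2048


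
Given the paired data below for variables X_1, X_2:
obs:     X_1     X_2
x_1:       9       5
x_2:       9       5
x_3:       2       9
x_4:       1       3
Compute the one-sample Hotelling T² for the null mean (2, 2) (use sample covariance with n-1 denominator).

Step 1 — sample mean vector:
  mean(X_1) = (9 + 9 + 2 + 1) / 4 = 21/4 = 5.25
  mean(X_2) = (5 + 5 + 9 + 3) / 4 = 22/4 = 5.5
  x̄ = (5.25, 5.5),  deviation x̄ - mu_0 = (5.25, 5.5) - (2, 2) = (3.25, 3.5).

Step 2 — sample covariance matrix, S[i,j] = (1/(n-1)) · Σ_k (x_{k,i} - mean_i) · (x_{k,j} - mean_j), divisor n-1 = 3:
  S[X_1,X_1] = ((3.75)·(3.75) + (3.75)·(3.75) + (-3.25)·(-3.25) + (-4.25)·(-4.25)) / 3 = 56.75/3 = 18.9167
  S[X_1,X_2] = ((3.75)·(-0.5) + (3.75)·(-0.5) + (-3.25)·(3.5) + (-4.25)·(-2.5)) / 3 = -4.5/3 = -1.5
  S[X_2,X_2] = ((-0.5)·(-0.5) + (-0.5)·(-0.5) + (3.5)·(3.5) + (-2.5)·(-2.5)) / 3 = 19/3 = 6.3333
  S = [[18.9167, -1.5],
 [-1.5, 6.3333]].

Step 3 — invert S. det(S) = 18.9167·6.3333 - (-1.5)² = 117.5556.
  S^{-1} = (1/det) · [[d, -b], [-b, a]] = [[0.0539, 0.0128],
 [0.0128, 0.1609]].

Step 4 — quadratic form (x̄ - mu_0)^T · S^{-1} · (x̄ - mu_0):
  S^{-1} · (x̄ - mu_0) = (0.2198, 0.6047),
  (x̄ - mu_0)^T · [...] = (3.25)·(0.2198) + (3.5)·(0.6047) = 2.8306.

Step 5 — scale by n: T² = 4 · 2.8306 = 11.3223.

T² ≈ 11.3223


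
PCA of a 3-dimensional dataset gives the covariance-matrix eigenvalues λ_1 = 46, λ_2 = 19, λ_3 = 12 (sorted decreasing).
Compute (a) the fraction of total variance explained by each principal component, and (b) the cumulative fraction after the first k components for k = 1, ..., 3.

Step 1 — total variance = trace(Sigma) = Σ λ_i = 46 + 19 + 12 = 77.

Step 2 — fraction explained by component i = λ_i / Σ λ:
  PC1: 46/77 = 0.5974
  PC2: 19/77 = 0.2468
  PC3: 12/77 = 0.1558

Step 3 — cumulative fraction after k components = (λ_1 + ... + λ_k) / Σ λ:
  k = 1: 46/77 = 0.5974
  k = 2: (46 + 19)/77 = 65/77 = 0.8442
  k = 3: (46 + 19 + 12)/77 = 77/77 = 1

Summary (fraction, with percent):

explained: PC1 0.5974 (59.74%), PC2 0.2468 (24.68%), PC3 0.1558 (15.58%);  cumulative: 0.5974, 0.8442, 1


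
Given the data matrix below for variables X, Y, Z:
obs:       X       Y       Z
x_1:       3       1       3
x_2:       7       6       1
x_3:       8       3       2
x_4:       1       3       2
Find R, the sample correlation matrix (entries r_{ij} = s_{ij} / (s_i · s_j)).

Step 1 — column means:
  mean(X) = (3 + 7 + 8 + 1) / 4 = 19/4 = 4.75
  mean(Y) = (1 + 6 + 3 + 3) / 4 = 13/4 = 3.25
  mean(Z) = (3 + 1 + 2 + 2) / 4 = 8/4 = 2

Step 2 — sample variances and covariances s[i,j] = (1/(n-1)) · Σ_k (x_{k,i} - mean_i) · (x_{k,j} - mean_j), with n-1 = 3:
  s[X,X] = ((-1.75)·(-1.75) + (2.25)·(2.25) + (3.25)·(3.25) + (-3.75)·(-3.75)) / 3 = 32.75/3 = 10.9167
  s[X,Y] = ((-1.75)·(-2.25) + (2.25)·(2.75) + (3.25)·(-0.25) + (-3.75)·(-0.25)) / 3 = 10.25/3 = 3.4167
  s[X,Z] = ((-1.75)·(1) + (2.25)·(-1) + (3.25)·(0) + (-3.75)·(0)) / 3 = -4/3 = -1.3333
  s[Y,Y] = ((-2.25)·(-2.25) + (2.75)·(2.75) + (-0.25)·(-0.25) + (-0.25)·(-0.25)) / 3 = 12.75/3 = 4.25
  s[Y,Z] = ((-2.25)·(1) + (2.75)·(-1) + (-0.25)·(0) + (-0.25)·(0)) / 3 = -5/3 = -1.6667
  s[Z,Z] = ((1)·(1) + (-1)·(-1) + (0)·(0) + (0)·(0)) / 3 = 2/3 = 0.6667
  Sample standard deviations s_i = √(s[i,i]):
  s(X) = √(10.9167) = 3.304
  s(Y) = √(4.25) = 2.0616
  s(Z) = √(0.6667) = 0.8165

Step 3 — r_{ij} = s_{ij} / (s_i · s_j):
  r[X,X] = 1 (diagonal).
  r[X,Y] = 3.4167 / (3.304 · 2.0616) = 3.4167 / 6.8114 = 0.5016
  r[X,Z] = -1.3333 / (3.304 · 0.8165) = -1.3333 / 2.6977 = -0.4942
  r[Y,Y] = 1 (diagonal).
  r[Y,Z] = -1.6667 / (2.0616 · 0.8165) = -1.6667 / 1.6833 = -0.9901
  r[Z,Z] = 1 (diagonal).

R is symmetric with unit diagonal. Assembling:

R = [[1, 0.5016, -0.4942],
 [0.5016, 1, -0.9901],
 [-0.4942, -0.9901, 1]]


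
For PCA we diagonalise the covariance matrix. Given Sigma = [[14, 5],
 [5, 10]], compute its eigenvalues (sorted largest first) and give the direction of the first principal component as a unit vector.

Step 1 — characteristic polynomial of 2×2 Sigma:
  det(Sigma - λI) = λ² - trace · λ + det = 0.
  trace = 14 + 10 = 24, det = 14·10 - (5)² = 115.
Step 2 — discriminant:
  Δ = trace² - 4·det = 576 - 460 = 116.
Step 3 — eigenvalues:
  λ = (trace ± √Δ)/2 = (24 ± 10.7703)/2,
  λ_1 = 17.3852,  λ_2 = 6.6148.

Step 4 — unit eigenvector for λ_1: solve (Sigma - λ_1 I)v = 0. First row:
  (14 - 17.3852)·v_x + (5)·v_y = 0, i.e. (-3.3852)·v_x + (5)·v_y = 0,
  so v ∝ (b, λ_1 - a) = (5, 3.3852) = u.
  ||u|| = √((5)² + (3.3852)²) = √(36.4593) ≈ 6.0382,
  v_1 = u/||u|| ≈ (0.8281, 0.5606) (||v_1|| = 1).

λ_1 = 17.3852,  λ_2 = 6.6148;  v_1 ≈ (0.8281, 0.5606)


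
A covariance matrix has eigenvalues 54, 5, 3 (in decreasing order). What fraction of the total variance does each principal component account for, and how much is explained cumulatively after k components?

Step 1 — total variance = trace(Sigma) = Σ λ_i = 54 + 5 + 3 = 62.

Step 2 — fraction explained by component i = λ_i / Σ λ:
  PC1: 54/62 = 0.871
  PC2: 5/62 = 0.0806
  PC3: 3/62 = 0.0484

Step 3 — cumulative fraction after k components = (λ_1 + ... + λ_k) / Σ λ:
  k = 1: 54/62 = 0.871
  k = 2: (54 + 5)/62 = 59/62 = 0.9516
  k = 3: (54 + 5 + 3)/62 = 62/62 = 1

Summary (fraction, with percent):

explained: PC1 0.871 (87.1%), PC2 0.0806 (8.06%), PC3 0.0484 (4.84%);  cumulative: 0.871, 0.9516, 1


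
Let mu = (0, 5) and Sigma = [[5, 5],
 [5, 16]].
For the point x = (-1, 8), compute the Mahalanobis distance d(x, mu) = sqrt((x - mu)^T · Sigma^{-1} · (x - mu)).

Step 1 — centre the observation: (x - mu) = (-1, 3).

Step 2 — invert Sigma. det(Sigma) = 5·16 - (5)² = 55.
  Sigma^{-1} = (1/det) · [[d, -b], [-b, a]] = [[0.2909, -0.0909],
 [-0.0909, 0.0909]].

Step 3 — form the quadratic (x - mu)^T · Sigma^{-1} · (x - mu):
  Sigma^{-1} · (x - mu) = (-0.5636, 0.3636).
  (x - mu)^T · [Sigma^{-1} · (x - mu)] = (-1)·(-0.5636) + (3)·(0.3636) = 1.6545.

Step 4 — take square root: d = √(1.6545) ≈ 1.2863.

d(x, mu) = √(1.6545) ≈ 1.2863


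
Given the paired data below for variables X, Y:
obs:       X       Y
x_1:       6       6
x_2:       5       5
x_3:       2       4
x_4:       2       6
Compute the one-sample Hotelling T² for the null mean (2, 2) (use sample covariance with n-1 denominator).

Step 1 — sample mean vector:
  mean(X) = (6 + 5 + 2 + 2) / 4 = 15/4 = 3.75
  mean(Y) = (6 + 5 + 4 + 6) / 4 = 21/4 = 5.25
  x̄ = (3.75, 5.25),  deviation x̄ - mu_0 = (3.75, 5.25) - (2, 2) = (1.75, 3.25).

Step 2 — sample covariance matrix, S[i,j] = (1/(n-1)) · Σ_k (x_{k,i} - mean_i) · (x_{k,j} - mean_j), divisor n-1 = 3:
  S[X,X] = ((2.25)·(2.25) + (1.25)·(1.25) + (-1.75)·(-1.75) + (-1.75)·(-1.75)) / 3 = 12.75/3 = 4.25
  S[X,Y] = ((2.25)·(0.75) + (1.25)·(-0.25) + (-1.75)·(-1.25) + (-1.75)·(0.75)) / 3 = 2.25/3 = 0.75
  S[Y,Y] = ((0.75)·(0.75) + (-0.25)·(-0.25) + (-1.25)·(-1.25) + (0.75)·(0.75)) / 3 = 2.75/3 = 0.9167
  S = [[4.25, 0.75],
 [0.75, 0.9167]].

Step 3 — invert S. det(S) = 4.25·0.9167 - (0.75)² = 3.3333.
  S^{-1} = (1/det) · [[d, -b], [-b, a]] = [[0.275, -0.225],
 [-0.225, 1.275]].

Step 4 — quadratic form (x̄ - mu_0)^T · S^{-1} · (x̄ - mu_0):
  S^{-1} · (x̄ - mu_0) = (-0.25, 3.75),
  (x̄ - mu_0)^T · [...] = (1.75)·(-0.25) + (3.25)·(3.75) = 11.75.

Step 5 — scale by n: T² = 4 · 11.75 = 47.

T² ≈ 47


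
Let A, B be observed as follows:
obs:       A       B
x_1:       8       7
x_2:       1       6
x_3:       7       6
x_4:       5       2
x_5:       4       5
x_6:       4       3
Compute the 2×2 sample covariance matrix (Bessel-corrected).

Step 1 — column means:
  mean(A) = (8 + 1 + 7 + 5 + 4 + 4) / 6 = 29/6 = 4.8333
  mean(B) = (7 + 6 + 6 + 2 + 5 + 3) / 6 = 29/6 = 4.8333

Step 2 — sample covariance S[i,j] = (1/(n-1)) · Σ_k (x_{k,i} - mean_i) · (x_{k,j} - mean_j), with n-1 = 5.
  S[A,A] = ((3.1667)·(3.1667) + (-3.8333)·(-3.8333) + (2.1667)·(2.1667) + (0.1667)·(0.1667) + (-0.8333)·(-0.8333) + (-0.8333)·(-0.8333)) / 5 = 30.8333/5 = 6.1667
  S[A,B] = ((3.1667)·(2.1667) + (-3.8333)·(1.1667) + (2.1667)·(1.1667) + (0.1667)·(-2.8333) + (-0.8333)·(0.1667) + (-0.8333)·(-1.8333)) / 5 = 5.8333/5 = 1.1667
  S[B,B] = ((2.1667)·(2.1667) + (1.1667)·(1.1667) + (1.1667)·(1.1667) + (-2.8333)·(-2.8333) + (0.1667)·(0.1667) + (-1.8333)·(-1.8333)) / 5 = 18.8333/5 = 3.7667

S is symmetric (S[j,i] = S[i,j]). Assembling:

S = [[6.1667, 1.1667],
 [1.1667, 3.7667]]
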